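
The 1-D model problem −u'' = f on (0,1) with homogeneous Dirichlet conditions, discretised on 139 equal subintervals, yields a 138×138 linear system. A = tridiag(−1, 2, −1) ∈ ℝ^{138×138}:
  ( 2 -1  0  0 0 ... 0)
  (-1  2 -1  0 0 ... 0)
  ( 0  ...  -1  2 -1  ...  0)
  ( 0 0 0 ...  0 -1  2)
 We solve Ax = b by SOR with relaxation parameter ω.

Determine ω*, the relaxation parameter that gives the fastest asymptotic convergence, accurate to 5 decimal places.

With n=138, ρ(Jacobi) = cos(π/139) = 0.99974.
√(1−ρ_J²) simplifies to sin(π/139) = 0.022599.
ω* = 2 / (1 + 0.022599) = 2 / 1.022599 ≈ 1.95580.
ρ(B_{ω*}) = ω*−1 = 0.95580

ω* = 1.95580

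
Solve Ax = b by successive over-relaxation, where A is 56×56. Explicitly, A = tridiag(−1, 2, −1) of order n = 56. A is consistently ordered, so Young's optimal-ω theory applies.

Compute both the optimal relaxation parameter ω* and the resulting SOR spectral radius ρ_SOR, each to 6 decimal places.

ω* = 1.895577, ρ_SOR = 0.895577

n=56: λ(B_J) = 1 − λ(A)/2 = cos(kπ/57); k=1 gives ρ_J = 0.998482.
√(1 − cos²(π/57)) = sin(π/57) ≈ 0.0550878.
Then 2/(1+√(1−ρ_J²)) = 2/(1+0.0550878); ω* = 2/1.0550878 = 1.895577.
ρ_SOR = ω* − 1 ≈ 0.895577.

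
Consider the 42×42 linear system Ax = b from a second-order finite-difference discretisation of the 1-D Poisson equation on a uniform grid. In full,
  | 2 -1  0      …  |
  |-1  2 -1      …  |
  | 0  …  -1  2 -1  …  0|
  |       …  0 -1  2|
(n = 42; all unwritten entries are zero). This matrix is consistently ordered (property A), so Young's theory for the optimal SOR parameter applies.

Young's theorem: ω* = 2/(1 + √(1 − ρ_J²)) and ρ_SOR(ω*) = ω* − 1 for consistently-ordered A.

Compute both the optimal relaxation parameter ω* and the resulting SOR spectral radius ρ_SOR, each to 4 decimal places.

ω* = 1.8639, ρ_SOR = 0.8639

[ρ_J] n=42: ρ(B_J) = cos(π/(n+1)) = cos(π/43) = 0.9973.
√(1−ρ_J²) simplifies to sin(π/43) = 0.07300.
[ω*] 2 ÷ (1 + 0.07300) = 2 ÷ 1.07300 = 1.8639.
ρ_SOR = ω* − 1 ≈ 0.8639.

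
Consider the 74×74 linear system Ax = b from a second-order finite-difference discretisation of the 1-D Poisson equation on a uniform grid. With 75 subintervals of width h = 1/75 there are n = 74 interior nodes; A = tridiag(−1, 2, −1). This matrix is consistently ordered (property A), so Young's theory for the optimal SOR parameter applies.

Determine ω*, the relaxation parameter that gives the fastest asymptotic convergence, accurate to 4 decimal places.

ρ_J = max_k |cos(kπ/75)| = cos(π/75) = 0.9991
√(1 − cos²(π/75)) = sin(π/75) ≈ 0.04188.
ω* = 2/(1 + 0.04188) = 2/1.04188 = 1.9196.
ρ_SOR = ω* − 1 = 1.9196 − 1 = 0.9196.

ω* = 1.9196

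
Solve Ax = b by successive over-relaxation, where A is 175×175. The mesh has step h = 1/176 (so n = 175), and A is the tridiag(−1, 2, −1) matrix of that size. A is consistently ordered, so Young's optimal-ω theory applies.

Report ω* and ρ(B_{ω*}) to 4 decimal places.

ω* = 1.9649, ρ_SOR = 0.9649

spectrum of D⁻¹(L+U) = {cos(kπ/176) : 1≤k≤175}; ρ_J = cos(π/176) = 0.9998.
1 − cos²(π/176) = sin²(π/176) ⇒ √(1−ρ_J²) = sin(π/176) = 0.01785.
Young: ω* = 2/(1+√(1−ρ_J²)) = 2/(1+0.01785) = 2/1.01785 = 1.9649.
[ρ_SOR] ω* − 1 = 0.9649.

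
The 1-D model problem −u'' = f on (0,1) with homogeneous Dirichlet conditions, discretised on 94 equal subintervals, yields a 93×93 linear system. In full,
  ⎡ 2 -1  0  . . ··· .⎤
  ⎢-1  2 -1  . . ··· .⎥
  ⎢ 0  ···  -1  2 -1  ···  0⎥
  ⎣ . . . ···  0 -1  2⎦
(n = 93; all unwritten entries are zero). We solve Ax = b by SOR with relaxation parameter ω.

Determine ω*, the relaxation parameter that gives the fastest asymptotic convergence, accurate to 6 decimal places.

ω* = 1.935331

B_J for the 93×93 system has eigenvalues cos(kπ/94); ρ_J = cos(π/94) = 0.999442.
√(1−ρ_J²) simplifies to sin(π/94) = 0.0334150.
ω* = 2 / (1 + 0.0334150) = 2 / 1.0334150 ≈ 1.935331.
ρ_SOR = ω* − 1 ≈ 0.935331.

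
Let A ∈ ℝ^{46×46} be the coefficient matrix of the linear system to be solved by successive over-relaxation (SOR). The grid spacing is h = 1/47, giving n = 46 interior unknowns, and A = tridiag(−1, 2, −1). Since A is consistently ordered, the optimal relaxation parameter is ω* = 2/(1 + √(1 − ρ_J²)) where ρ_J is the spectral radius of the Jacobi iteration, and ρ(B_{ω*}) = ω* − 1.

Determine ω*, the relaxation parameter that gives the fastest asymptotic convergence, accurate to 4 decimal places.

[ρ_J] n=46: ρ(B_J) = cos(π/(n+1)) = cos(π/47) = 0.9978.
√(1−ρ_J²) = |sin(π/47)| = 0.06679
ω* = 2 / (1 + 0.06679) = 2 / 1.06679 ≈ 1.8748.
ρ_SOR = ω* − 1 = 1.8748 − 1 = 0.8748.

ω* = 1.8748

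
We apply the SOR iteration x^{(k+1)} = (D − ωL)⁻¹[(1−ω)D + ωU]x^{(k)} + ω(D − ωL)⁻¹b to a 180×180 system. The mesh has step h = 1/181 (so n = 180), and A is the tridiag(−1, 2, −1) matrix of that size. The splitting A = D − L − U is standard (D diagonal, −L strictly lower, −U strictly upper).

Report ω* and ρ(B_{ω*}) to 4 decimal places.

ω* = 1.9659, ρ_SOR = 0.9659

½·tridiag(1,0,1) at n=180: λ_k = cos(kπ/181); max |λ| at k=1 ⇒ ρ_J = cos(π/181) ≈ 0.9998.
root = sin(π/181) = 0.01736  (since 1−cos² = sin²).
Young: ω* = 2/(1+√(1−ρ_J²)) = 2/(1+0.01736) = 2/1.01736 = 1.9659.
ρ(B_{ω*}) = ω*−1 = 0.9659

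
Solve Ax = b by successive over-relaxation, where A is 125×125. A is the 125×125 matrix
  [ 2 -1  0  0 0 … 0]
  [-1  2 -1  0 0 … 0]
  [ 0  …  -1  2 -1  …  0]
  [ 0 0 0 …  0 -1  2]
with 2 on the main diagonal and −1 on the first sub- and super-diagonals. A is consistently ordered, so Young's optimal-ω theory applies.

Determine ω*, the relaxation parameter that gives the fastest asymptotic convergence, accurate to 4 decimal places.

ω* = 1.9514

ρ_J = max_k |cos(kπ/126)| = cos(π/126) = 0.9997
√(1−ρ_J²) = |sin(π/126)| = 0.02493
ω* = 2 / (1 + 0.02493) = 2 / 1.02493 ≈ 1.9514.
At ω = 1.9514 every |λ(B_ω)| = ω−1, so ρ_SOR = 0.9514.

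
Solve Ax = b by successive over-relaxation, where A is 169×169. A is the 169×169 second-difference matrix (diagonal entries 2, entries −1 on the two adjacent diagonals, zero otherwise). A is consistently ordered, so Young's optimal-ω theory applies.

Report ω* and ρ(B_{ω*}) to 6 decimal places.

ω* = 1.963713, ρ_SOR = 0.963713

ρ_J = max_k |cos(kπ/170)| = cos(π/170) = 0.999829
√(1 − cos²(π/170)) = sin(π/170) ≈ 0.0184789.
Young: ω* = 2/(1+√(1−ρ_J²)) = 2/(1+0.0184789) = 2/1.0184789 = 1.963713.
ρ_SOR = ω* − 1 = 1.963713 − 1 = 0.963713.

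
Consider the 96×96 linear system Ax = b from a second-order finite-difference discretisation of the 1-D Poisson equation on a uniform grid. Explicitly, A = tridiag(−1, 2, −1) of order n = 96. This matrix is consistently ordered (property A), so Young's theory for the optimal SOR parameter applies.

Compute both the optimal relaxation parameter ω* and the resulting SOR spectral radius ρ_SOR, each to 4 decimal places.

spectrum of D⁻¹(L+U) = {cos(kπ/97) : 1≤k≤96}; ρ_J = cos(π/97) = 0.9995.
√(1 − cos²(π/97)) = sin(π/97) ≈ 0.03238.
ω* = 2/(1+0.03238) = 1.9373
[ρ_SOR] ω* − 1 = 0.9373.

ω* = 1.9373, ρ_SOR = 0.9373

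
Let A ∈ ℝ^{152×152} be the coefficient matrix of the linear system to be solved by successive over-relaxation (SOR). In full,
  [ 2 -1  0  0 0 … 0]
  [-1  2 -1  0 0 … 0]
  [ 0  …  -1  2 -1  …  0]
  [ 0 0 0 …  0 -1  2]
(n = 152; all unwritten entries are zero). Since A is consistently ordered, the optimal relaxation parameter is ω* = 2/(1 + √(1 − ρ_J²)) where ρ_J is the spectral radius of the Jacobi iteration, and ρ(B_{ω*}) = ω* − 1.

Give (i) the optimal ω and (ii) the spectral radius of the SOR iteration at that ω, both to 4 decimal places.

ω* = 1.9598, ρ_SOR = 0.9598

n=152: λ(B_J) = 1 − λ(A)/2 = cos(kπ/153); k=1 gives ρ_J = 0.9998.
√(1−ρ_J²) simplifies to sin(π/153) = 0.02053.
So ω* = 2/1.02053 = 1.9598 (Young).
[ρ_SOR] ω* − 1 = 0.9598.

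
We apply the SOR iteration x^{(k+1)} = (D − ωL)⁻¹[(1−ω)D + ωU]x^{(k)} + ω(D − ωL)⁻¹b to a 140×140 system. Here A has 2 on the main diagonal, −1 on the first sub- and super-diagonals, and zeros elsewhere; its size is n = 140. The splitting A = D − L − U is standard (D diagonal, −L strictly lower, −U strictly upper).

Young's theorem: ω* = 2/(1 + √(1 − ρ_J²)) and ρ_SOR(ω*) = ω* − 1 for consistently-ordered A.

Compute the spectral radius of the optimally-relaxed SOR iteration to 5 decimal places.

ρ_SOR = 0.95641

[ρ_J] n=140: ρ(B_J) = cos(π/(n+1)) = cos(π/141) = 0.99975.
√(1−ρ_J²) = |sin(π/141)| = 0.022279
ω* = 2 / (1 + 0.022279) = 2 / 1.022279 ≈ 1.95641.
[ρ_SOR] ω* − 1 = 0.95641.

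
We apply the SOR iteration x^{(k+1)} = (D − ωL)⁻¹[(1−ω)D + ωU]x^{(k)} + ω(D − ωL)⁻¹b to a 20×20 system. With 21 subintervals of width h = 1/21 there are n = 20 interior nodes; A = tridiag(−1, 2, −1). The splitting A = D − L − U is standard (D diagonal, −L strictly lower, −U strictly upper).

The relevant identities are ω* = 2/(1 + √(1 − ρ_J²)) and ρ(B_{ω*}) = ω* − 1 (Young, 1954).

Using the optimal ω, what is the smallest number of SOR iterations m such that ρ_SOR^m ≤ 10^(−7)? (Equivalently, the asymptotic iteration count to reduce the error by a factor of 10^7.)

m = 54

ρ_J = max_k |cos(kπ/21)| = cos(π/21) = 0.9888308
√(1 − cos²(π/21)) = sin(π/21) ≈ 0.1490423.
ω* = 2/(1+0.1490423) = 1.7405800
ρ_SOR = ω* − 1 = 1.7405800 − 1 = 0.7405800.
m ≥ 7·ln10 / (−ln 0.7405800) = 53.669; smallest integer m = 54.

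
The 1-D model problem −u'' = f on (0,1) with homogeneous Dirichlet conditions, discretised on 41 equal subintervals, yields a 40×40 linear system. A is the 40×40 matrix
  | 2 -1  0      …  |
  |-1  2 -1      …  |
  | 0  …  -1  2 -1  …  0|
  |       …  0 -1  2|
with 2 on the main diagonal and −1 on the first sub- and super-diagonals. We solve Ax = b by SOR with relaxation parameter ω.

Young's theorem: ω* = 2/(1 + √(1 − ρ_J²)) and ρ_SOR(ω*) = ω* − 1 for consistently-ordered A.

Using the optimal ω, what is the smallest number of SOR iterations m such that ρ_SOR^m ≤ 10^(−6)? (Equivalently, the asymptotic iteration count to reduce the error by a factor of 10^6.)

m = 91

½·tridiag(1,0,1) at n=40: λ_k = cos(kπ/41); max |λ| at k=1 ⇒ ρ_J = cos(π/41) ≈ 0.9970658.
√(1−ρ_J²) simplifies to sin(π/41) = 0.0765493.
Then 2/(1+√(1−ρ_J²)) = 2/(1+0.0765493); ω* = 2/1.0765493 = 1.8577877.
ρ_SOR = ω* − 1 = 1.8577877 − 1 = 0.8577877.
(0.8577877)^m ≤ 10^{−6}  ⇒  m·ln(0.8577877) ≤ −6·ln10  ⇒  m ≥ 90.063  ⇒  m = 91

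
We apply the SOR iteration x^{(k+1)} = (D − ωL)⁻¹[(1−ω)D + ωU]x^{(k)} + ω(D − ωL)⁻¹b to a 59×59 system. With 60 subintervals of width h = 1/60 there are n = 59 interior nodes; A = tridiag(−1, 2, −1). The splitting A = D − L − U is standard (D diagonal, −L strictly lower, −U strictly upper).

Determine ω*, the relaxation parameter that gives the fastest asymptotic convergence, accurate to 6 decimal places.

ω* = 1.900534

ρ_J = max_k |cos(kπ/60)| = cos(π/60) = 0.998630
√(1−ρ_J²) simplifies to sin(π/60) = 0.0523360.
ω* = 2/(1+0.0523360) = 1.900534
and ρ(B_{ω*}) = 1.900534 − 1 = 0.900534.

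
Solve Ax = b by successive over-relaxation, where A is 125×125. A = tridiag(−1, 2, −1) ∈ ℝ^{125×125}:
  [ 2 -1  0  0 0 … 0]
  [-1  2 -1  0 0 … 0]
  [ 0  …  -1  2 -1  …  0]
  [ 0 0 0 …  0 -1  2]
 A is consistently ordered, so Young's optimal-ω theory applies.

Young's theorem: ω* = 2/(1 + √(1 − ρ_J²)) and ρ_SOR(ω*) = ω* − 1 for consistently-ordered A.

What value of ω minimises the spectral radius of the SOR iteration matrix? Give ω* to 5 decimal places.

ω* = 1.95135

With n=125, ρ(Jacobi) = cos(π/126) = 0.99969.
√(1−ρ_J²) simplifies to sin(π/126) = 0.024931.
ω* = 2/(1+0.024931) = 1.95135
ρ_SOR = ω* − 1 ≈ 0.95135.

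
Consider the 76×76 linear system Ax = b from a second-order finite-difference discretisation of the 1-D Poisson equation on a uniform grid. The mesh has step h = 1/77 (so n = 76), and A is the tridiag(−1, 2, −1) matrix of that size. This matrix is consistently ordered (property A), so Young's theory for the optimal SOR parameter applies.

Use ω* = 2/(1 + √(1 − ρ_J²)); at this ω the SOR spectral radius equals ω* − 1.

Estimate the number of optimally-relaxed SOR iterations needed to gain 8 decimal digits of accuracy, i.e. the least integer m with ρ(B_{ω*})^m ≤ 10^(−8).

m = 226

n=76: λ(B_J) = 1 − λ(A)/2 = cos(kπ/77); k=1 gives ρ_J = 0.9991678.
√(1−ρ_J²) simplifies to sin(π/77) = 0.0407886.
ω* = 2/(1+0.0407886) = 1.9216198
ρ_SOR = ω* − 1 ≈ 0.9216198.
8·ln10 = 18.4207; −ln(0.9216198) = 0.0816225; m = ⌈18.4207/0.0816225⌉ = ⌈225.682⌉ = 226.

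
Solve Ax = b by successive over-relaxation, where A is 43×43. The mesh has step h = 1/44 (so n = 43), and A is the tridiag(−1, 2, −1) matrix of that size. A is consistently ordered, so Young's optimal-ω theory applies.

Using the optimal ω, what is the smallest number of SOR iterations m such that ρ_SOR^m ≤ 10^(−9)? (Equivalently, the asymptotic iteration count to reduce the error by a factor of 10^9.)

With n=43, ρ(Jacobi) = cos(π/44) = 0.9974521.
√(1 − cos²(π/44)) = sin(π/44) ≈ 0.0713392.
[ω*] 2 ÷ (1 + 0.0713392) = 2 ÷ 1.0713392 = 1.8668224.
At ω = 1.8668224 every |λ(B_ω)| = ω−1, so ρ_SOR = 0.8668224.
m ≥ 9·ln10 / (−ln 0.8668224) = 144.998; smallest integer m = 145.

m = 145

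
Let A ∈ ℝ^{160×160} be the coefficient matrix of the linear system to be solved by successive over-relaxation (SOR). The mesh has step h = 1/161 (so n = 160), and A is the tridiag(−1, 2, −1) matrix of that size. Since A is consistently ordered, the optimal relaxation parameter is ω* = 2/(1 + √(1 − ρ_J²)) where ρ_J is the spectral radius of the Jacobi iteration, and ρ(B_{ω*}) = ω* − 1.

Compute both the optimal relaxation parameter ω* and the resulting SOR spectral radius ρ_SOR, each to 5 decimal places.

ρ_J = max_k |cos(kπ/161)| = cos(π/161) = 0.99981
√(1 − cos²(π/161)) = sin(π/161) ≈ 0.019512.
So ω* = 2/1.019512 = 1.96172 (Young).
[ρ_SOR] ω* − 1 = 0.96172.

ω* = 1.96172, ρ_SOR = 0.96172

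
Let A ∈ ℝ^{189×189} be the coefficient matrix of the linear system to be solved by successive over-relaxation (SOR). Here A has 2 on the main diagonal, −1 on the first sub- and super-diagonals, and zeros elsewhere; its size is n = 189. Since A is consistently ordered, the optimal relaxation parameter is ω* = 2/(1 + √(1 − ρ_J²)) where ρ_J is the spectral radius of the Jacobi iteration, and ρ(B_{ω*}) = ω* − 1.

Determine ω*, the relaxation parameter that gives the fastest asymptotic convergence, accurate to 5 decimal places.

ω* = 1.96747

n=189: λ(B_J) = 1 − λ(A)/2 = cos(kπ/190); k=1 gives ρ_J = 0.99986.
√(1 − cos²(π/190)) = sin(π/190) ≈ 0.016534.
ω* = 2/(1 + 0.016534) = 2/1.016534 = 1.96747.
Hence ρ(B_{ω*}) = 1.96747 − 1 = 0.96747.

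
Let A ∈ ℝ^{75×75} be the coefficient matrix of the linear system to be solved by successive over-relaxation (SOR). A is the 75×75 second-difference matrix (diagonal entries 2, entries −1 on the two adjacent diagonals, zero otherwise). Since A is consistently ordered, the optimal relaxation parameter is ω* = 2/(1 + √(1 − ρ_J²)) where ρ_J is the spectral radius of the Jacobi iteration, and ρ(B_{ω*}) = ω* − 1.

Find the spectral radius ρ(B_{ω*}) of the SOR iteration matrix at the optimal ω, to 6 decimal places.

ρ_J = max_k |cos(kπ/76)| = cos(π/76) = 0.999146
√(1 − cos²(π/76)) = sin(π/76) ≈ 0.0413250.
ω* = 2/(1 + 0.0413250) = 2/1.0413250 = 1.920630.
ρ_SOR = ω* − 1 = 1.920630 − 1 = 0.920630.

ρ_SOR = 0.920630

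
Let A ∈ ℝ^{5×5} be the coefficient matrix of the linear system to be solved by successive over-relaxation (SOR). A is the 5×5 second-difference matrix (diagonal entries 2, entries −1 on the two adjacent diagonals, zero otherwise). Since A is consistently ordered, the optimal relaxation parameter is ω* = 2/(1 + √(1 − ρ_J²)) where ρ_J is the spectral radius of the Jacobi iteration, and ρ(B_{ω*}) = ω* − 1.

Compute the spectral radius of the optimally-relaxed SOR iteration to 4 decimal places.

ρ_J = max_k |cos(kπ/6)| = cos(π/6) = 0.8660
√(1−ρ_J²) simplifies to sin(π/6) = 0.50000.
ω* = 2/(1 + 0.50000) = 2/1.50000 = 1.3333.
and ρ(B_{ω*}) = 1.3333 − 1 = 0.3333.

ρ_SOR = 0.3333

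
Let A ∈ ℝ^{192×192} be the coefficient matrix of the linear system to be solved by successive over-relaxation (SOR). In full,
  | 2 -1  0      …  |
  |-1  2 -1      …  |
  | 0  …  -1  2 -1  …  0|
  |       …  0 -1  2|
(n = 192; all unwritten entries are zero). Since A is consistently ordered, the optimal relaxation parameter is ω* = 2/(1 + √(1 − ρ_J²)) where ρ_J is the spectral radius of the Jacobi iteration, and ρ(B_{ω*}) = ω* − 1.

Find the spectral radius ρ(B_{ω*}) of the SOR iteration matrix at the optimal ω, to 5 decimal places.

With n=192, ρ(Jacobi) = cos(π/193) = 0.99987.
√(1−ρ_J²) simplifies to sin(π/193) = 0.016277.
So ω* = 2/1.016277 = 1.96797 (Young).
ρ(B_{ω*}) = ω*−1 = 0.96797

ρ_SOR = 0.96797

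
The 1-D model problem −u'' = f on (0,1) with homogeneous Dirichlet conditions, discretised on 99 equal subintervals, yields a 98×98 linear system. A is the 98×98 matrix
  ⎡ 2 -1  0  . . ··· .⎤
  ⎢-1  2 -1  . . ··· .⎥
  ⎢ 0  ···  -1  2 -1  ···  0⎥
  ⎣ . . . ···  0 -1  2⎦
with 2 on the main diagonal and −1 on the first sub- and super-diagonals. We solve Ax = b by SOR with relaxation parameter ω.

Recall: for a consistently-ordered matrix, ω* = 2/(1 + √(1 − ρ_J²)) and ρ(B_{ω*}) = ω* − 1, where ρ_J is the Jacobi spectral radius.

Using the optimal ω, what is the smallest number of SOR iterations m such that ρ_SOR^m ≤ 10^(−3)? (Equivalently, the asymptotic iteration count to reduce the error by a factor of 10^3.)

spectrum of D⁻¹(L+U) = {cos(kπ/99) : 1≤k≤98}; ρ_J = cos(π/99) = 0.9994965.
√(1−ρ_J²) = |sin(π/99)| = 0.0317279
Then 2/(1+√(1−ρ_J²)) = 2/(1+0.0317279); ω* = 2/1.0317279 = 1.9384956.
and ρ(B_{ω*}) = 1.9384956 − 1 = 0.9384956.
m ≥ 3·ln10 / (−ln 0.9384956) = 108.823; smallest integer m = 109.

m = 109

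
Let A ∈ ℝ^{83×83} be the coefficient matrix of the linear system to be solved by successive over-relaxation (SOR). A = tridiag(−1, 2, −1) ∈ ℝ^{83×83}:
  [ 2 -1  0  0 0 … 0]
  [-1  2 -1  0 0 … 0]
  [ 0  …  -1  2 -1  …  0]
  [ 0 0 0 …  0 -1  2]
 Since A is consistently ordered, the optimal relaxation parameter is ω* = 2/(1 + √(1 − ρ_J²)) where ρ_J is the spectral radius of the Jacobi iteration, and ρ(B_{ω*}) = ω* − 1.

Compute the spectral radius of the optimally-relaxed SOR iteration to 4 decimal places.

ρ_SOR = 0.9279

n=83: λ(B_J) = 1 − λ(A)/2 = cos(kπ/84); k=1 gives ρ_J = 0.9993.
√(1−ρ_J²) simplifies to sin(π/84) = 0.03739.
Young: ω* = 2/(1+√(1−ρ_J²)) = 2/(1+0.03739) = 2/1.03739 = 1.9279.
ρ_SOR = ω* − 1 ≈ 0.9279.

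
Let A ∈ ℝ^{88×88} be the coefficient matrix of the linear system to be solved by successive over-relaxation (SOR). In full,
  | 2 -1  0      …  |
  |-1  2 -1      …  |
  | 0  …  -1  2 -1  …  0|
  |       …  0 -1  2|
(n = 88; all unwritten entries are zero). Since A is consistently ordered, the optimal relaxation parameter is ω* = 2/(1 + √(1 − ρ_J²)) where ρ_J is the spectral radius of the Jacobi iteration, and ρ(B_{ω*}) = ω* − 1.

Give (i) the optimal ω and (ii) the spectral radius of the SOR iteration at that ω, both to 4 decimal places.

ω* = 1.9318, ρ_SOR = 0.9318

[ρ_J] n=88: ρ(B_J) = cos(π/(n+1)) = cos(π/89) = 0.9994.
√(1−ρ_J²) = |sin(π/89)| = 0.03529
[ω*] 2 ÷ (1 + 0.03529) = 2 ÷ 1.03529 = 1.9318.
ρ_SOR = ω* − 1 ≈ 0.9318.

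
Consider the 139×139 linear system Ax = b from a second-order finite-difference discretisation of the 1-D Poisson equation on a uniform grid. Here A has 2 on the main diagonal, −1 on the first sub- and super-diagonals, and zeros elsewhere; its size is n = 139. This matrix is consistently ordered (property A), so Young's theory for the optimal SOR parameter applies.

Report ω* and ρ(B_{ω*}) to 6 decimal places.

ω* = 1.956109, ρ_SOR = 0.956109

With n=139, ρ(Jacobi) = cos(π/140) = 0.999748.
√(1 − cos²(π/140)) = sin(π/140) ≈ 0.0224381.
ω* = 2/(1+0.0224381) = 1.956109
and ρ(B_{ω*}) = 1.956109 − 1 = 0.956109.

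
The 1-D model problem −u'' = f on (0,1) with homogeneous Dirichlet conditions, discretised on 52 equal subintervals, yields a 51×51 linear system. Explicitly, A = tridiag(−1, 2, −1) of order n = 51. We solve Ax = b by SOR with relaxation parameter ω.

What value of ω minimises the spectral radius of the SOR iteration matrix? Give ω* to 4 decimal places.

ω* = 1.8861

With n=51, ρ(Jacobi) = cos(π/52) = 0.9982.
1 − cos²(π/52) = sin²(π/52) ⇒ √(1−ρ_J²) = sin(π/52) = 0.06038.
So ω* = 2/1.06038 = 1.8861 (Young).
ρ(B_{ω*}) = ω*−1 = 0.8861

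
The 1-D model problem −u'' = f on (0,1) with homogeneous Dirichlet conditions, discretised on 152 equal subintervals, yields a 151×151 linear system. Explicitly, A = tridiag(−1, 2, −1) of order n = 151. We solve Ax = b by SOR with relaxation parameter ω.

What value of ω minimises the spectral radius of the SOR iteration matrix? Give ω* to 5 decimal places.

½·tridiag(1,0,1) at n=151: λ_k = cos(kπ/152); max |λ| at k=1 ⇒ ρ_J = cos(π/152) ≈ 0.99979.
√(1−ρ_J²) = |sin(π/152)| = 0.020667
Young: ω* = 2/(1+√(1−ρ_J²)) = 2/(1+0.020667) = 2/1.020667 = 1.95950.
ρ_SOR = ω* − 1 = 1.95950 − 1 = 0.95950.

ω* = 1.95950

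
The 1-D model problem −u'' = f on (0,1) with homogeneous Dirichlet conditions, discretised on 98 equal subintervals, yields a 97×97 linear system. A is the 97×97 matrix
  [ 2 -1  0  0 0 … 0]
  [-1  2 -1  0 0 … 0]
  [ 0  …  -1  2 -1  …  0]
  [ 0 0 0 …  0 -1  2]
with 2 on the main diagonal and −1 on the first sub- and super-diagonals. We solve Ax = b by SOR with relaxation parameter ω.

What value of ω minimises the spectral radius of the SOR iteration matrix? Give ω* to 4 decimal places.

ω* = 1.9379

n=97: λ(B_J) = 1 − λ(A)/2 = cos(kπ/98); k=1 gives ρ_J = 0.9995.
√(1 − cos²(π/98)) = sin(π/98) ≈ 0.03205.
Then 2/(1+√(1−ρ_J²)) = 2/(1+0.03205); ω* = 2/1.03205 = 1.9379.
ρ_SOR = ω* − 1 = 1.9379 − 1 = 0.9379.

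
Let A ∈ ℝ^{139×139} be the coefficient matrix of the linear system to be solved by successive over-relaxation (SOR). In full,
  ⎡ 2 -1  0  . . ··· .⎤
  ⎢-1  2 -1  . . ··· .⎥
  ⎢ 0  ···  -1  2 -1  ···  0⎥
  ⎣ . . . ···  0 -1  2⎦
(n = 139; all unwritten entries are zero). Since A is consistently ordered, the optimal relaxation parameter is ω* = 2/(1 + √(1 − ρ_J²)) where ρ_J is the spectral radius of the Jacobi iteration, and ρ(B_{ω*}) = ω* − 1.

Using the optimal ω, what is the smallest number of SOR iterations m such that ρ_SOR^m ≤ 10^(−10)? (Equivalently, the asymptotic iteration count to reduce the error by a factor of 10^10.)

m = 514

B_J for the 139×139 system has eigenvalues cos(kπ/140); ρ_J = cos(π/140) = 0.9997482.
root = sin(π/140) = 0.0224381  (since 1−cos² = sin²).
[ω*] 2 ÷ (1 + 0.0224381) = 2 ÷ 1.0224381 = 1.9561086.
[ρ_SOR] ω* − 1 = 0.9561086.
(0.9561086)^m ≤ 10^{−10}  ⇒  m·ln(0.9561086) ≤ −10·ln10  ⇒  m ≥ 513.011  ⇒  m = 514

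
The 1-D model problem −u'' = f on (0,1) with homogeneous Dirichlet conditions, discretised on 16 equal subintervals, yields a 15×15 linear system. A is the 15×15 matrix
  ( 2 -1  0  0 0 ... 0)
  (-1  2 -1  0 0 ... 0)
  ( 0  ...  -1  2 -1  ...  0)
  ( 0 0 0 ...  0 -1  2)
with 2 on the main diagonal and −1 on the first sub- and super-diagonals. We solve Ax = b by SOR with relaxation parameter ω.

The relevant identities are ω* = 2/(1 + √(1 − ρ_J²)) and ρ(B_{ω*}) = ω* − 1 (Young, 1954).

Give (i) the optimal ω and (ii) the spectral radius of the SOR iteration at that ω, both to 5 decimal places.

ρ_J = max_k |cos(kπ/16)| = cos(π/16) = 0.98079
root = sin(π/16) = 0.195090  (since 1−cos² = sin²).
ω* = 2 / (1 + 0.195090) = 2 / 1.195090 ≈ 1.67351.
ρ_SOR = ω* − 1 ≈ 0.67351.

ω* = 1.67351, ρ_SOR = 0.67351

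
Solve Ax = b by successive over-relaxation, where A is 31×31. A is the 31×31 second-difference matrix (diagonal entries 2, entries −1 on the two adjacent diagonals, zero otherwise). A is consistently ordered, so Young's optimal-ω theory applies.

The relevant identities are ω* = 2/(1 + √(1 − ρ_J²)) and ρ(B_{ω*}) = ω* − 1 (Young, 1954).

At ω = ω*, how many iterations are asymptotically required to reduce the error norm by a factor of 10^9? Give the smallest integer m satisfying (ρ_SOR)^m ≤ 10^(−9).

m = 106

B_J for the 31×31 system has eigenvalues cos(kπ/32); ρ_J = cos(π/32) = 0.9951847.
1 − cos²(π/32) = sin²(π/32) ⇒ √(1−ρ_J²) = sin(π/32) = 0.0980171.
ω* = 2/(1 + 0.0980171) = 2/1.0980171 = 1.8214653.
At ω = 1.8214653 every |λ(B_ω)| = ω−1, so ρ_SOR = 0.8214653.
ρ_SOR^m ≤ 10^(−9) ⇔ m ≥ 9·ln10/(−ln 0.8214653) = 20.7233/0.196666 = 105.373; m = ⌈105.373⌉ = 106.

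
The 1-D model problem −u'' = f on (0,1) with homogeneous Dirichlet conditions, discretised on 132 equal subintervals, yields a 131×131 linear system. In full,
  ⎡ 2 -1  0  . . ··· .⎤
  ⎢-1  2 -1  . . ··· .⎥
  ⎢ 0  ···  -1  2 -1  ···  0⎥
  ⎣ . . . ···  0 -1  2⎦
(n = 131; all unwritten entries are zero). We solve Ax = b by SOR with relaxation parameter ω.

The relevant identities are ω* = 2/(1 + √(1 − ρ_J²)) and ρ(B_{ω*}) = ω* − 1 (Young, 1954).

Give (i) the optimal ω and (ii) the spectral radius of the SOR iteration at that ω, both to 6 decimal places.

spectrum of D⁻¹(L+U) = {cos(kπ/132) : 1≤k≤131}; ρ_J = cos(π/132) = 0.999717.
√(1 − cos²(π/132)) = sin(π/132) ≈ 0.0237977.
[ω*] 2 ÷ (1 + 0.0237977) = 2 ÷ 1.0237977 = 1.953511.
ρ_SOR = ω* − 1 = 1.953511 − 1 = 0.953511.

ω* = 1.953511, ρ_SOR = 0.953511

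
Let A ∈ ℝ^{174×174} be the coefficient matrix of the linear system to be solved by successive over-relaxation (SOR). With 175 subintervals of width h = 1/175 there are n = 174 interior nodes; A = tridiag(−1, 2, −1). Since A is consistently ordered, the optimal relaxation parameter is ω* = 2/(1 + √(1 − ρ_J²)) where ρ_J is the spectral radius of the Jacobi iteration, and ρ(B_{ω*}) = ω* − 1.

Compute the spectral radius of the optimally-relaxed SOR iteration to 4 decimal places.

½·tridiag(1,0,1) at n=174: λ_k = cos(kπ/175); max |λ| at k=1 ⇒ ρ_J = cos(π/175) ≈ 0.9998.
root = sin(π/175) = 0.01795  (since 1−cos² = sin²).
ω* = 2/(1 + 0.01795) = 2/1.01795 = 1.9647.
ρ(B_{ω*}) = ω*−1 = 0.9647

ρ_SOR = 0.9647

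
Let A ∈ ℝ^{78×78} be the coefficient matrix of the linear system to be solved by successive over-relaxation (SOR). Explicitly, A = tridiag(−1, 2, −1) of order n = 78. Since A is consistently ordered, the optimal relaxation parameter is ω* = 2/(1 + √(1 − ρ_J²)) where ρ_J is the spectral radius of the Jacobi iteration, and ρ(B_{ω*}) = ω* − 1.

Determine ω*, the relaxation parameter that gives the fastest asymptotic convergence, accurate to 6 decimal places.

ω* = 1.923527

ρ_J = max_k |cos(kπ/79)| = cos(π/79) = 0.999209
root = sin(π/79) = 0.0397565  (since 1−cos² = sin²).
ω* = 2/(1+0.0397565) = 1.923527
ρ_SOR = ω* − 1 ≈ 0.923527.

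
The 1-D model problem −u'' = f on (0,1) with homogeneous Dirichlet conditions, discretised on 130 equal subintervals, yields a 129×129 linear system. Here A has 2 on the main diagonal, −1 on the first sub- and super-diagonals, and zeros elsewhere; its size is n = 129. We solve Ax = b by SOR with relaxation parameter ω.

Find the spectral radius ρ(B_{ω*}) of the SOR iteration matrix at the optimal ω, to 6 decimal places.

ρ_SOR = 0.952813

½·tridiag(1,0,1) at n=129: λ_k = cos(kπ/130); max |λ| at k=1 ⇒ ρ_J = cos(π/130) ≈ 0.999708.
1 − cos²(π/130) = sin²(π/130) ⇒ √(1−ρ_J²) = sin(π/130) = 0.0241637.
[ω*] 2 ÷ (1 + 0.0241637) = 2 ÷ 1.0241637 = 1.952813.
At ω = 1.952813 every |λ(B_ω)| = ω−1, so ρ_SOR = 0.952813.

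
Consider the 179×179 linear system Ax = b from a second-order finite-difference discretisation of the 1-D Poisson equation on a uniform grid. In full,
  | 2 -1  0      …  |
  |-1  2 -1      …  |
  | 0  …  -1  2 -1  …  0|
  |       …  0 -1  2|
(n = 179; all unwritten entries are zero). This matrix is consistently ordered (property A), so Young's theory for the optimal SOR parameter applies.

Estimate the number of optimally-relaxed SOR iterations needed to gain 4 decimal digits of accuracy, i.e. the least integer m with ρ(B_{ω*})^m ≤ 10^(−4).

m = 264

[ρ_J] n=179: ρ(B_J) = cos(π/(n+1)) = cos(π/180) = 0.9998477.
root = sin(π/180) = 0.0174524  (since 1−cos² = sin²).
ω* = 2/(1 + 0.0174524) = 2/1.0174524 = 1.9656939.
[ρ_SOR] ω* − 1 = 0.9656939.
m ≥ 4·ln10 / (−ln 0.9656939) = 263.843; smallest integer m = 264.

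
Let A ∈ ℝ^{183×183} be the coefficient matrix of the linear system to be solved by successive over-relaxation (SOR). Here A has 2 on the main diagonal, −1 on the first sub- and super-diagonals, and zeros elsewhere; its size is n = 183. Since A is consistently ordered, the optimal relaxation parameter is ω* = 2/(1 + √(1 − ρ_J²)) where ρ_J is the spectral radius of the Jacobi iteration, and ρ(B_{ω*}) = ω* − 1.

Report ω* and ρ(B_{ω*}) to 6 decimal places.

ω* = 1.966427, ρ_SOR = 0.966427

spectrum of D⁻¹(L+U) = {cos(kπ/184) : 1≤k≤183}; ρ_J = cos(π/184) = 0.999854.
root = sin(π/184) = 0.0170730  (since 1−cos² = sin²).
ω* = 2/(1 + 0.0170730) = 2/1.0170730 = 1.966427.
At ω = 1.966427 every |λ(B_ω)| = ω−1, so ρ_SOR = 0.966427.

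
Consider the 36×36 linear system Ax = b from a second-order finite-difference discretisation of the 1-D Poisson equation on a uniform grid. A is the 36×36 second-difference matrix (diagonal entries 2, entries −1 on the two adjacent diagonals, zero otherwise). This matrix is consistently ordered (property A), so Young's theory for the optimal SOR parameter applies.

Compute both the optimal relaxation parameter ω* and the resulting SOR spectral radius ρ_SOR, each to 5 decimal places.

n=36: λ(B_J) = 1 − λ(A)/2 = cos(kπ/37); k=1 gives ρ_J = 0.99640.
1 − cos²(π/37) = sin²(π/37) ⇒ √(1−ρ_J²) = sin(π/37) = 0.084806.
So ω* = 2/1.084806 = 1.84365 (Young).
ρ_SOR = ω* − 1 ≈ 0.84365.

ω* = 1.84365, ρ_SOR = 0.84365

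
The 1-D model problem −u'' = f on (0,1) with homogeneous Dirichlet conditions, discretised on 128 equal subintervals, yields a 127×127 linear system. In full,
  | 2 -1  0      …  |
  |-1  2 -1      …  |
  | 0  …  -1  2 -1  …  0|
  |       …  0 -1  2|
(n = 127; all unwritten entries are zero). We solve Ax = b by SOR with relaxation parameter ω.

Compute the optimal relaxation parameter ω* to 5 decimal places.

[ρ_J] n=127: ρ(B_J) = cos(π/(n+1)) = cos(π/128) = 0.99970.
root = sin(π/128) = 0.024541  (since 1−cos² = sin²).
ω* = 2/(1+0.024541) = 1.95209
ρ(B_{ω*}) = ω*−1 = 0.95209

ω* = 1.95209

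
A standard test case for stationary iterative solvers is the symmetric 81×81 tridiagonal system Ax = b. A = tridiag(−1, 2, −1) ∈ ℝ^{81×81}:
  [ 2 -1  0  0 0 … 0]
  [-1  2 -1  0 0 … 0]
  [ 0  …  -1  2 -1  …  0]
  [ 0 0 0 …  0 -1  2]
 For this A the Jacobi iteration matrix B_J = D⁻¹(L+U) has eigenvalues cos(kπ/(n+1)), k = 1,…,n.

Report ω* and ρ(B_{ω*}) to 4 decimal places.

ω* = 1.9262, ρ_SOR = 0.9262

spectrum of D⁻¹(L+U) = {cos(kπ/82) : 1≤k≤81}; ρ_J = cos(π/82) = 0.9993.
1 − cos²(π/82) = sin²(π/82) ⇒ √(1−ρ_J²) = sin(π/82) = 0.03830.
ω* = 2/(1+0.03830) = 1.9262
ρ(B_{ω*}) = ω*−1 = 0.9262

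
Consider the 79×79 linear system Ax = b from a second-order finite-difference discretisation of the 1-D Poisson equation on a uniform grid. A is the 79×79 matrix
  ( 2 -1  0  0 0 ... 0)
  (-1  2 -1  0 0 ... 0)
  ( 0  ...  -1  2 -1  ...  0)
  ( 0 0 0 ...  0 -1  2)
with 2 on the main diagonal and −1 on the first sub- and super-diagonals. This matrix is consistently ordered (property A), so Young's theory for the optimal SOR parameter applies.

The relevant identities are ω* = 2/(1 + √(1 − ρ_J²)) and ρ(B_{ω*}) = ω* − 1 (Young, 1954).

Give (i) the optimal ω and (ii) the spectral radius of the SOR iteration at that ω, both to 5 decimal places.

ω* = 1.92445, ρ_SOR = 0.92445

n=79: λ(B_J) = 1 − λ(A)/2 = cos(kπ/80); k=1 gives ρ_J = 0.99923.
1 − cos²(π/80) = sin²(π/80) ⇒ √(1−ρ_J²) = sin(π/80) = 0.039260.
ω* = 2 / (1 + 0.039260) = 2 / 1.039260 ≈ 1.92445.
ρ(B_{ω*}) = ω*−1 = 0.92445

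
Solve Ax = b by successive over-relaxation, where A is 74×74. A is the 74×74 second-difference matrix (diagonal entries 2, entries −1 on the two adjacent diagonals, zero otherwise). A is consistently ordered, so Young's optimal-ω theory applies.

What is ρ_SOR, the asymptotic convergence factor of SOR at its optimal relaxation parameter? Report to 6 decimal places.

B_J for the 74×74 system has eigenvalues cos(kπ/75); ρ_J = cos(π/75) = 0.999123.
√(1−ρ_J²) simplifies to sin(π/75) = 0.0418757.
So ω* = 2/1.0418757 = 1.919615 (Young).
ρ(B_{ω*}) = ω*−1 = 0.919615

ρ_SOR = 0.919615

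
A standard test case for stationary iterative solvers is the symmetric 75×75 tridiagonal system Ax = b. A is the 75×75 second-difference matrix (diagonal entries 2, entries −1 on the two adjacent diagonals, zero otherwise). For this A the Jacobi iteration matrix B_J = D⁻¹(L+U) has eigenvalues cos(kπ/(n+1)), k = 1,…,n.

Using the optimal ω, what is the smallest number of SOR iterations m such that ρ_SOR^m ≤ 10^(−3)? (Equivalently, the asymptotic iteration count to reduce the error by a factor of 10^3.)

m = 84

spectrum of D⁻¹(L+U) = {cos(kπ/76) : 1≤k≤75}; ρ_J = cos(π/76) = 0.9991458.
root = sin(π/76) = 0.0413250  (since 1−cos² = sin²).
So ω* = 2/1.0413250 = 1.9206300 (Young).
[ρ_SOR] ω* − 1 = 0.9206300.
(0.9206300)^m ≤ 10^{−3}  ⇒  m·ln(0.9206300) ≤ −3·ln10  ⇒  m ≥ 83.531  ⇒  m = 84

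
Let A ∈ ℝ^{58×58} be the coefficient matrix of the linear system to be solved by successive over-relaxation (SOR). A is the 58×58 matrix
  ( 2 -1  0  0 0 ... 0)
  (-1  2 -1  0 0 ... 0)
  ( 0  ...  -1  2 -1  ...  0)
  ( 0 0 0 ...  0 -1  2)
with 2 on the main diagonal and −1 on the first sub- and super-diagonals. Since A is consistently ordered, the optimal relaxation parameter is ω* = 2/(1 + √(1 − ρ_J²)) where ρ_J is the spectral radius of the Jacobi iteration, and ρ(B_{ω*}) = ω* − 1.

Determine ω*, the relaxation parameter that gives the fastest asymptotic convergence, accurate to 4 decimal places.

ω* = 1.8989

spectrum of D⁻¹(L+U) = {cos(kπ/59) : 1≤k≤58}; ρ_J = cos(π/59) = 0.9986.
√(1 − cos²(π/59)) = sin(π/59) ≈ 0.05322.
So ω* = 2/1.05322 = 1.8989 (Young).
[ρ_SOR] ω* − 1 = 0.8989.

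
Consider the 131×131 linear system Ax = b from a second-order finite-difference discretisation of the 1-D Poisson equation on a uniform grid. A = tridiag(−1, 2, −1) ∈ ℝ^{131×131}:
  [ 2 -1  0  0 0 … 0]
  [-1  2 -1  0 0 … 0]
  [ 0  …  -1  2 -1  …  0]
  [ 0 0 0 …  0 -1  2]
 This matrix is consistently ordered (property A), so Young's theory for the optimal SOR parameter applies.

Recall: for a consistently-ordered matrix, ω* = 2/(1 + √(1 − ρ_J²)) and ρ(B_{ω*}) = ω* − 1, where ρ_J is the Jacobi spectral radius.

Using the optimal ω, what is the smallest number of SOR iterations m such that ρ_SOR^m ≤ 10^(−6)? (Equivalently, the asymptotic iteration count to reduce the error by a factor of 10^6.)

n=131: λ(B_J) = 1 − λ(A)/2 = cos(kπ/132); k=1 gives ρ_J = 0.9997168.
√(1−ρ_J²) simplifies to sin(π/132) = 0.0237977.
ω* = 2 / (1 + 0.0237977) = 2 / 1.0237977 ≈ 1.9535109.
ρ_SOR = ω* − 1 = 1.9535109 − 1 = 0.9535109.
Need (0.9535109)^m ≤ 10^(−6): m ≥ 6·ln10/|ln 0.9535109| = 13.8155/0.0476044 = 290.215 ⇒ m = 291.

m = 291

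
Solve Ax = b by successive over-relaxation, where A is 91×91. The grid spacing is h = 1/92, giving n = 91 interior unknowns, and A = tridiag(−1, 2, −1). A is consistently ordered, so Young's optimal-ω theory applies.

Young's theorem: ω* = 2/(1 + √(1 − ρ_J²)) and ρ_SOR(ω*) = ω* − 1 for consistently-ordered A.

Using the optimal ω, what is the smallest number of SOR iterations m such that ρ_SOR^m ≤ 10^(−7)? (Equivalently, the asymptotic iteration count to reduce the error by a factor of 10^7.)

n=91: λ(B_J) = 1 − λ(A)/2 = cos(kπ/92); k=1 gives ρ_J = 0.9994170.
√(1−ρ_J²) simplifies to sin(π/92) = 0.0341411.
Then 2/(1+√(1−ρ_J²)) = 2/(1+0.0341411); ω* = 2/1.0341411 = 1.9339721.
[ρ_SOR] ω* − 1 = 0.9339721.
7·ln10 = 16.1181; −ln(0.9339721) = 0.0683087; m = ⌈16.1181/0.0683087⌉ = ⌈235.960⌉ = 236.

m = 236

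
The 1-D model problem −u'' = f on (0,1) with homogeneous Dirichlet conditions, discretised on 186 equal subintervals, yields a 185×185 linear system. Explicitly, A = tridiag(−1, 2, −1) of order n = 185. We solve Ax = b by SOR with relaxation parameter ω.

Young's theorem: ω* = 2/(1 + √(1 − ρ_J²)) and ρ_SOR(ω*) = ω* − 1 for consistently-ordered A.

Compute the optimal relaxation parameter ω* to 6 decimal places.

spectrum of D⁻¹(L+U) = {cos(kπ/186) : 1≤k≤185}; ρ_J = cos(π/186) = 0.999857.
1 − cos²(π/186) = sin²(π/186) ⇒ √(1−ρ_J²) = sin(π/186) = 0.0168895.
So ω* = 2/1.0168895 = 1.966782 (Young).
ρ_SOR = ω* − 1 = 1.966782 − 1 = 0.966782.

ω* = 1.966782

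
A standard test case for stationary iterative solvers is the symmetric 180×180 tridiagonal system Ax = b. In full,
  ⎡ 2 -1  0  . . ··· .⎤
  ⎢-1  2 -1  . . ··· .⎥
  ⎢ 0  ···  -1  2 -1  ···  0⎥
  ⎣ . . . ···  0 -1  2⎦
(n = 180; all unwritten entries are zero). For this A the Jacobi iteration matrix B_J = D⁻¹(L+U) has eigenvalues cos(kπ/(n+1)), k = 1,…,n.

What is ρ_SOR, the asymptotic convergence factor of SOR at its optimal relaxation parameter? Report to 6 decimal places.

ρ_SOR = 0.965880

n=180: λ(B_J) = 1 − λ(A)/2 = cos(kπ/181); k=1 gives ρ_J = 0.999849.
√(1−ρ_J²) simplifies to sin(π/181) = 0.0173560.
Then 2/(1+√(1−ρ_J²)) = 2/(1+0.0173560); ω* = 2/1.0173560 = 1.965880.
Hence ρ(B_{ω*}) = 1.965880 − 1 = 0.965880.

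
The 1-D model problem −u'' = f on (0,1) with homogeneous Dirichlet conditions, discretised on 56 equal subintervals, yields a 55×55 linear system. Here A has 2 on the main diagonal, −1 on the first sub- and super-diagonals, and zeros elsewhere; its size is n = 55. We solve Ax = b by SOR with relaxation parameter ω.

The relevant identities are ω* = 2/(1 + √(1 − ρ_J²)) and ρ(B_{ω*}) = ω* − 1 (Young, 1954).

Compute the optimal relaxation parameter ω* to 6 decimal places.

n=55: λ(B_J) = 1 − λ(A)/2 = cos(kπ/56); k=1 gives ρ_J = 0.998427.
1 − cos²(π/56) = sin²(π/56) ⇒ √(1−ρ_J²) = sin(π/56) = 0.0560704.
ω* = 2 / (1 + 0.0560704) = 2 / 1.0560704 ≈ 1.893813.
Hence ρ(B_{ω*}) = 1.893813 − 1 = 0.893813.

ω* = 1.893813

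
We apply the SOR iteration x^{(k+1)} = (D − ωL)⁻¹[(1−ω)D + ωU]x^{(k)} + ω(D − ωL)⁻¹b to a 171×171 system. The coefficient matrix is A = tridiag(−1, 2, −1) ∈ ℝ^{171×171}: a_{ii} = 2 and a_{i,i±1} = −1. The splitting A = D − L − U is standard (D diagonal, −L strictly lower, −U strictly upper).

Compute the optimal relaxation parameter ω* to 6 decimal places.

spectrum of D⁻¹(L+U) = {cos(kπ/172) : 1≤k≤171}; ρ_J = cos(π/172) = 0.999833.
√(1−ρ_J²) simplifies to sin(π/172) = 0.0182641.
Young: ω* = 2/(1+√(1−ρ_J²)) = 2/(1+0.0182641) = 2/1.0182641 = 1.964127.
ρ_SOR = ω* − 1 = 1.964127 − 1 = 0.964127.

ω* = 1.964127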